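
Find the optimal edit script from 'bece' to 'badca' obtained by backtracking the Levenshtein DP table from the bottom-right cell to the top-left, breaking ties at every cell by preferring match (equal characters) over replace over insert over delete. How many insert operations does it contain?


Edit distance = 3. Backtracking from cell (4, 5) with preference match > replace > insert > delete,
then listing the resulting alignment 'bece' -> 'badca' left to right:
  Step 1: keep 'b'
  Step 2: insert 'a' [insertion #1]
  Step 3: replace e->d
  Step 4: keep 'c'
  Step 5: replace e->a
Total insertions: 1

1


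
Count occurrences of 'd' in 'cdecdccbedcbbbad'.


Scanning 'cdecdccbedcbbbad' for 'd':
  Position 1: 'd' -> MATCH (count: 1)
  Position 4: 'd' -> MATCH (count: 2)
  Position 9: 'd' -> MATCH (count: 3)
  Position 15: 'd' -> MATCH (count: 4)
Total occurrences of 'd': 4

4


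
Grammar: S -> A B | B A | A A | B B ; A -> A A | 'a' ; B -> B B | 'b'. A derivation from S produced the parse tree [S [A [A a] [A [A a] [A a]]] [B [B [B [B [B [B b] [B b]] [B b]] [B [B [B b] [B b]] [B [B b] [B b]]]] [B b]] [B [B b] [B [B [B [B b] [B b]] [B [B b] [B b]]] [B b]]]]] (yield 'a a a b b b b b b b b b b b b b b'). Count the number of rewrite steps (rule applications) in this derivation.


Every bracketed nonterminal node [X ...] in the tree is produced by exactly one rule application.
Reading the tree off as a leftmost derivation:
  Step 1: S  =>  A B   (applied S -> A B)
  Step 2: A B  =>  A A B   (applied A -> A A)
  Step 3: A A B  =>  a A B   (applied A -> a)
  Step 4: a A B  =>  a A A B   (applied A -> A A)
  Step 5: a A A B  =>  a a A B   (applied A -> a)
  Step 6: a a A B  =>  a a a B   (applied A -> a)
  Step 7: a a a B  =>  a a a B B   (applied B -> B B)
  Step 8: a a a B B  =>  a a a B B B   (applied B -> B B)
  Step 9: a a a B B B  =>  a a a B B B B   (applied B -> B B)
  Step 10: a a a B B B B  =>  a a a B B B B B   (applied B -> B B)
  Step 11: a a a B B B B B  =>  a a a B B B B B B   (applied B -> B B)
  Step 12: a a a B B B B B B  =>  a a a b B B B B B   (applied B -> b)
  Step 13: a a a b B B B B B  =>  a a a b b B B B B   (applied B -> b)
  Step 14: a a a b b B B B B  =>  a a a b b b B B B   (applied B -> b)
  Step 15: a a a b b b B B B  =>  a a a b b b B B B B   (applied B -> B B)
  Step 16: a a a b b b B B B B  =>  a a a b b b B B B B B   (applied B -> B B)
  Step 17: a a a b b b B B B B B  =>  a a a b b b b B B B B   (applied B -> b)
  Step 18: a a a b b b b B B B B  =>  a a a b b b b b B B B   (applied B -> b)
  Step 19: a a a b b b b b B B B  =>  a a a b b b b b B B B B   (applied B -> B B)
  Step 20: a a a b b b b b B B B B  =>  a a a b b b b b b B B B   (applied B -> b)
  Step 21: a a a b b b b b b B B B  =>  a a a b b b b b b b B B   (applied B -> b)
  Step 22: a a a b b b b b b b B B  =>  a a a b b b b b b b b B   (applied B -> b)
  Step 23: a a a b b b b b b b b B  =>  a a a b b b b b b b b B B   (applied B -> B B)
  Step 24: a a a b b b b b b b b B B  =>  a a a b b b b b b b b b B   (applied B -> b)
  Step 25: a a a b b b b b b b b b B  =>  a a a b b b b b b b b b B B   (applied B -> B B)
  Step 26: a a a b b b b b b b b b B B  =>  a a a b b b b b b b b b B B B   (applied B -> B B)
  Step 27: a a a b b b b b b b b b B B B  =>  a a a b b b b b b b b b B B B B   (applied B -> B B)
  Step 28: a a a b b b b b b b b b B B B B  =>  a a a b b b b b b b b b b B B B   (applied B -> b)
  Step 29: a a a b b b b b b b b b b B B B  =>  a a a b b b b b b b b b b b B B   (applied B -> b)
  Step 30: a a a b b b b b b b b b b b B B  =>  a a a b b b b b b b b b b b B B B   (applied B -> B B)
  Step 31: a a a b b b b b b b b b b b B B B  =>  a a a b b b b b b b b b b b b B B   (applied B -> b)
  Step 32: a a a b b b b b b b b b b b b B B  =>  a a a b b b b b b b b b b b b b B   (applied B -> b)
  Step 33: a a a b b b b b b b b b b b b b B  =>  a a a b b b b b b b b b b b b b b   (applied B -> b)
Final yield: a a a b b b b b b b b b b b b b b
Total rewrite steps: 33

33


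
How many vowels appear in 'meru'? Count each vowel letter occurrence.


Scanning each character of 'meru':
  Position 1: 'm' -> consonant (running count: 0)
  Position 2: 'e' -> vowel (running count: 1)
  Position 3: 'r' -> consonant (running count: 1)
  Position 4: 'u' -> vowel (running count: 2)
Total vowels: 2

2


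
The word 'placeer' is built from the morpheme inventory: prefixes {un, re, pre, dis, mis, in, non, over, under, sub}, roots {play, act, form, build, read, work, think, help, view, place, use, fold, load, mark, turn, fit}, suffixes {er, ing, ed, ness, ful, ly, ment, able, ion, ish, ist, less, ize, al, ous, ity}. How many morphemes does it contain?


Segmenting 'placeer' against the inventory:
  'place' -> root (morpheme 1)
  'er' -> suffix (morpheme 2)
Total morphemes: 2

2


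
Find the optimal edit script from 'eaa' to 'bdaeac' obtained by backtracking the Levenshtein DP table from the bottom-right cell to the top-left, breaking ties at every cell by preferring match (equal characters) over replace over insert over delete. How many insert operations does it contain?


Edit distance = 4. Backtracking from cell (3, 6) with preference match > replace > insert > delete,
then listing the resulting alignment 'eaa' -> 'bdaeac' left to right:
  Step 1: insert 'b' [insertion #1]
  Step 2: insert 'd' [insertion #2]
  Step 3: insert 'a' [insertion #3]
  Step 4: keep 'e'
  Step 5: keep 'a'
  Step 6: replace a->c
Total insertions: 3

3


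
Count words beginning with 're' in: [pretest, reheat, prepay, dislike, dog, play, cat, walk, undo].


Checking each word for prefix 're':
  'pretest' -> no (count: 0)
  'reheat' -> YES, starts with 're' (count: 1)
  'prepay' -> no (count: 1)
  'dislike' -> no (count: 1)
  'dog' -> no (count: 1)
  'play' -> no (count: 1)
  'cat' -> no (count: 1)
  'walk' -> no (count: 1)
  'undo' -> no (count: 1)
Total with prefix 're': 1

1


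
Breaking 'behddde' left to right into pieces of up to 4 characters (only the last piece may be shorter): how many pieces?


'behddde' has 7 characters.
Chunking with max size 4:
  Chunk 1: 'behd' (positions 0-3)
  Chunk 2: 'dde' (positions 4-6)
Total chunks: ceil(7 / 4) = 2

2


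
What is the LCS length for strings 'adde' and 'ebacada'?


DP table for LCS of 'adde' and 'ebacada':
       e  b  a  c  a  d  a
    0  0  0  0  0  0  0  0
  a 0  0  0  1  1  1  1  1
  d 0  0  0  1  1  1  2  2
  d 0  0  0  1  1  1  2  2
  e 0  1  1  1  1  1  2  2
LCS: 'ad'
LCS length = 2

2


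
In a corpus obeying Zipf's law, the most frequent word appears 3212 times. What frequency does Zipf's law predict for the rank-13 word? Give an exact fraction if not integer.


Zipf's law: freq(rank) = f1 / rank
f1 = 3212, rank = 13
freq = 3212 / 13
GCD(3212, 13) = 1
Simplified: 3212/13

3212/13


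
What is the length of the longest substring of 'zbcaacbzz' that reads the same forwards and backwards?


Scanning 'zbcaacbzz' for palindromic substrings.
Substring at positions 0-7: 'zbcaacbz'.
Check: reverse('zbcaacbz') = 'zbcaacbz' -> palindrome confirmed.
Neighbouring characters ('-' / 'z') break symmetry, so it cannot extend further.
No longer palindromic substring exists; longest length = 8

8


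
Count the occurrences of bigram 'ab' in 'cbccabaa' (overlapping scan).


Scanning 'cbccabaa' for bigram 'ab':
  Position 0: 'cb' -> no
  Position 1: 'bc' -> no
  Position 2: 'cc' -> no
  Position 3: 'ca' -> no
  Position 4: 'ab' -> MATCH
  Position 5: 'ba' -> no
  Position 6: 'aa' -> no
Total matches: 1

1


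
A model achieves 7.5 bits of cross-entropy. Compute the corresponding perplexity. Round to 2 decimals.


Perplexity formula: PP = 2^H
H = 7.5
PP = 2^7.5
Decompose: 2^7.5 = 2^7 * 2^0.5 = 2^7 * sqrt(2)
2^7 = 128, sqrt(2) ~ 1.4142136
PP ~ 128 * 1.4142136 = 181.0193408
Rounded to 2 decimals: 181.02

181.02


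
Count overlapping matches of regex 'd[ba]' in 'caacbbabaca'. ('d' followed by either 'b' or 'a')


Pattern: d[ba] means 'd' followed by either 'b' or 'a'.
Scanning 'caacbbabaca' position-by-position:
  Pos 0: window 'ca' -> no
  Pos 1: window 'aa' -> no
  Pos 2: window 'ac' -> no
  Pos 3: window 'cb' -> no
  Pos 4: window 'bb' -> no
  Pos 5: window 'ba' -> no
  Pos 6: window 'ab' -> no
  Pos 7: window 'ba' -> no
  Pos 8: window 'ac' -> no
  Pos 9: window 'ca' -> no
  Pos 10: window 'a' -> no
Total matches: 0

0


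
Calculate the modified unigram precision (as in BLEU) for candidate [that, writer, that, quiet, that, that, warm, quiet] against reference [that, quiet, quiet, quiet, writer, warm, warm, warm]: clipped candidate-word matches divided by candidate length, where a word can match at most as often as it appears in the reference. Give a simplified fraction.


Reference word counts: {'quiet': 3, 'that': 1, 'warm': 3, 'writer': 1}
Checking each candidate word (with clipping):
  'that' -> in reference (ref count 1, used 1/1) -> match (matches: 1)
  'writer' -> in reference (ref count 1, used 1/1) -> match (matches: 2)
  'that' -> ref count 1 already used up (1/1) -> clipped, no match (matches: 2)
  'quiet' -> in reference (ref count 3, used 1/3) -> match (matches: 3)
  'that' -> ref count 1 already used up (1/1) -> clipped, no match (matches: 3)
  'that' -> ref count 1 already used up (1/1) -> clipped, no match (matches: 3)
  'warm' -> in reference (ref count 3, used 1/3) -> match (matches: 4)
  'quiet' -> in reference (ref count 3, used 2/3) -> match (matches: 5)
Clipped matches: 5, Candidate length: 8
Precision = 5/8

5/8


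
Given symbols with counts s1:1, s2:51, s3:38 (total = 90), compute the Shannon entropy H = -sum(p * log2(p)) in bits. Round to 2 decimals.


Computing entropy H = -sum(p_i * log2(p_i)):
  s1: p = 1/90 = 0.0111, -p*log2(p) = 0.0721
  s2: p = 51/90 = 0.5667, -p*log2(p) = 0.4643
  s3: p = 38/90 = 0.4222, -p*log2(p) = 0.5252
H = sum of terms = 1.0616
Rounded to 2 decimals: 1.06

1.06


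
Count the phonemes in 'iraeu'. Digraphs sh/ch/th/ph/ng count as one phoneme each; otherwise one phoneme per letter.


Parsing 'iraeu' greedily, digraphs first:
  'i' -> vowel phoneme (phonemes so far: 1)
  'r' -> consonant phoneme (phonemes so far: 2)
  'a' -> vowel phoneme (phonemes so far: 3)
  'e' -> vowel phoneme (phonemes so far: 4)
  'u' -> vowel phoneme (phonemes so far: 5)
Total phonemes: 5

5


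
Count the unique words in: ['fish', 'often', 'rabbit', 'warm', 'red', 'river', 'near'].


Listing all tokens and tracking unique types:
  Token 1: 'fish' -> NEW (unique so far: 1)
  Token 2: 'often' -> NEW (unique so far: 2)
  Token 3: 'rabbit' -> NEW (unique so far: 3)
  Token 4: 'warm' -> NEW (unique so far: 4)
  Token 5: 'red' -> NEW (unique so far: 5)
  Token 6: 'river' -> NEW (unique so far: 6)
  Token 7: 'near' -> NEW (unique so far: 7)
Unique types: ('fish', 'near', 'often', 'rabbit', 'red', 'river', 'warm')
Vocabulary size: 7

7


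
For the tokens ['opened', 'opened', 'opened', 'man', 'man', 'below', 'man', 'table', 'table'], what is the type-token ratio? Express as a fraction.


Tokens: 9
Unique types: ('below', 'man', 'opened', 'table') = 4
TTR = 4/9
Already in lowest terms.

4/9


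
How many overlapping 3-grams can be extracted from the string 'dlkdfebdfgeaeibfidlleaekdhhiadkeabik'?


String 'dlkdfebdfgeaeibfidlleaekdhhiadkeabik' has length L = 36.
Number of overlapping n-grams = L - n + 1
Substituting: 36 - 3 + 1 = 34

34


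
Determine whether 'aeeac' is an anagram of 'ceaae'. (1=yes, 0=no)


Sort characters of 'aeeac': 'aacee'
Sort characters of 'ceaae': 'aacee'
Sorted forms match -> they ARE anagrams
Result: 1

1


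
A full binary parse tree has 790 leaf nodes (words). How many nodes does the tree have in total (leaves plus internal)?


Leaf nodes (terminals): 790
Internal nodes = n - 1 = 790 - 1 = 789
Total = leaves + internal = 790 + 789 = 1579

1579


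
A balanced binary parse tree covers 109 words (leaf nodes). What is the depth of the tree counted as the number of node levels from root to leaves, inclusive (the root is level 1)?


In a balanced binary tree with n leaves the deepest leaf is ceil(log2(n)) edges below the root,
so counting node levels inclusive of root and leaves gives ceil(log2(n)) + 1 levels.
log2(109) = 6.7682
ceil(6.7682) = 7
levels = 7 + 1 = 8

8


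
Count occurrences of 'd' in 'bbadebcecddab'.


Scanning 'bbadebcecddab' for 'd':
  Position 3: 'd' -> MATCH (count: 1)
  Position 9: 'd' -> MATCH (count: 2)
  Position 10: 'd' -> MATCH (count: 3)
Total occurrences of 'd': 3

3


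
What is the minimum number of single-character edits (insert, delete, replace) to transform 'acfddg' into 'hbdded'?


Building DP table for s1='acfddg' (len 6) and s2='hbdded' (len 6):
       h  b  d  d  e  d
    0  1  2  3  4  5  6
  a 1  1  2  3  4  5  6
  c 2  2  2  3  4  5  6
  f 3  3  3  3  4  5  6
  d 4  4  4  3  3  4  5
  d 5  5  5  4  3  4  4
  g 6  6  6  5  4  4  5
Edit distance = dp[6][6] = 5

5


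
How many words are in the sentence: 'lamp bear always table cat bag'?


Counting words by splitting on spaces:
  Word 1: 'lamp'
  Word 2: 'bear'
  Word 3: 'always'
  Word 4: 'table'
  Word 5: 'cat'
  Word 6: 'bag'
Total words: 6

6


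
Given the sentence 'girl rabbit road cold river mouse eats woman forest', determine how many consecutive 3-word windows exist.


Word trigrams from [9] words:
  Trigram 1: (girl rabbit road)
  Trigram 2: (rabbit road cold)
  Trigram 3: (road cold river)
  Trigram 4: (cold river mouse)
  Trigram 5: (river mouse eats)
  Trigram 6: (mouse eats woman)
  Trigram 7: (eats woman forest)
Total word trigrams: 9 - 2 = 7

7


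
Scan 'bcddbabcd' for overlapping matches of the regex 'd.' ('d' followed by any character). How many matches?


Pattern: d. means 'd' followed by any character.
Scanning 'bcddbabcd' position-by-position:
  Pos 0: window 'bc' -> no
  Pos 1: window 'cd' -> no
  Pos 2: window 'dd' -> MATCH
  Pos 3: window 'db' -> MATCH
  Pos 4: window 'ba' -> no
  Pos 5: window 'ab' -> no
  Pos 6: window 'bc' -> no
  Pos 7: window 'cd' -> no
  Pos 8: window 'd' -> no
Total matches: 2

2


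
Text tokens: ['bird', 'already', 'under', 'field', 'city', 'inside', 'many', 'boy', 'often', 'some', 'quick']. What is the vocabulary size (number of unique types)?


Listing all tokens and tracking unique types:
  Token 1: 'bird' -> NEW (unique so far: 1)
  Token 2: 'already' -> NEW (unique so far: 2)
  Token 3: 'under' -> NEW (unique so far: 3)
  Token 4: 'field' -> NEW (unique so far: 4)
  Token 5: 'city' -> NEW (unique so far: 5)
  Token 6: 'inside' -> NEW (unique so far: 6)
  Token 7: 'many' -> NEW (unique so far: 7)
  Token 8: 'boy' -> NEW (unique so far: 8)
  Token 9: 'often' -> NEW (unique so far: 9)
  Token 10: 'some' -> NEW (unique so far: 10)
  Token 11: 'quick' -> NEW (unique so far: 11)
Unique types: ('already', 'bird', 'boy', 'city', 'field', 'inside', 'many', 'often', 'quick', 'some', 'under')
Vocabulary size: 11

11


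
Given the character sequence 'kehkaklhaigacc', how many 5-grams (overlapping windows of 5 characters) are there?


String 'kehkaklhaigacc' has length L = 14.
Number of overlapping n-grams = L - n + 1
Substituting: 14 - 5 + 1 = 10

10


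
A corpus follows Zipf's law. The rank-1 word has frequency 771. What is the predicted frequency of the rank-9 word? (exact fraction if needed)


Zipf's law: freq(rank) = f1 / rank
f1 = 771, rank = 9
freq = 771 / 9
GCD(771, 9) = 3
Simplified: 257/3

257/3


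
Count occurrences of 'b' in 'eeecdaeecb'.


Scanning 'eeecdaeecb' for 'b':
  Position 9: 'b' -> MATCH (count: 1)
Total occurrences of 'b': 1

1


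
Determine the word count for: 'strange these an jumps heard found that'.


Counting words by splitting on spaces:
  Word 1: 'strange'
  Word 2: 'these'
  Word 3: 'an'
  Word 4: 'jumps'
  Word 5: 'heard'
  Word 6: 'found'
  Word 7: 'that'
Total words: 7

7


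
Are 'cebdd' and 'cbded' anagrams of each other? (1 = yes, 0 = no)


Sort characters of 'cebdd': 'bcdde'
Sort characters of 'cbded': 'bcdde'
Sorted forms match -> they ARE anagrams
Result: 1

1


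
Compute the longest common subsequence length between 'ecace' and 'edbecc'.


DP table for LCS of 'ecace' and 'edbecc':
       e  d  b  e  c  c
    0  0  0  0  0  0  0
  e 0  1  1  1  1  1  1
  c 0  1  1  1  1  2  2
  a 0  1  1  1  1  2  2
  c 0  1  1  1  1  2  3
  e 0  1  1  1  2  2  3
LCS: 'ecc'
LCS length = 3

3


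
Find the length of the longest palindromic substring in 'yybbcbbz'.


Scanning 'yybbcbbz' for palindromic substrings.
Substring at positions 2-6: 'bbcbb'.
Check: reverse('bbcbb') = 'bbcbb' -> palindrome confirmed.
Neighbouring characters ('y' / 'z') break symmetry, so it cannot extend further.
No longer palindromic substring exists; longest length = 5

5


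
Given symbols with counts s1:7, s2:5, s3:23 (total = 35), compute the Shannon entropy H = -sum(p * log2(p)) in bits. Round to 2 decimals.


Computing entropy H = -sum(p_i * log2(p_i)):
  s1: p = 7/35 = 0.2000, -p*log2(p) = 0.4644
  s2: p = 5/35 = 0.1429, -p*log2(p) = 0.4011
  s3: p = 23/35 = 0.6571, -p*log2(p) = 0.3980
H = sum of terms = 1.2635
Rounded to 2 decimals: 1.26

1.26


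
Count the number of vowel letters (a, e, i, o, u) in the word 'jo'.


Scanning each character of 'jo':
  Position 1: 'j' -> consonant (running count: 0)
  Position 2: 'o' -> vowel (running count: 1)
Total vowels: 1

1


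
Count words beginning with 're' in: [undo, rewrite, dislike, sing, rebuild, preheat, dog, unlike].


Checking each word for prefix 're':
  'undo' -> no (count: 0)
  'rewrite' -> YES, starts with 're' (count: 1)
  'dislike' -> no (count: 1)
  'sing' -> no (count: 1)
  'rebuild' -> YES, starts with 're' (count: 2)
  'preheat' -> no (count: 2)
  'dog' -> no (count: 2)
  'unlike' -> no (count: 2)
Total with prefix 're': 2

2


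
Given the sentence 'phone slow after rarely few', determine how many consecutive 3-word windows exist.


Word trigrams from [5] words:
  Trigram 1: (phone slow after)
  Trigram 2: (slow after rarely)
  Trigram 3: (after rarely few)
Total word trigrams: 5 - 2 = 3

3


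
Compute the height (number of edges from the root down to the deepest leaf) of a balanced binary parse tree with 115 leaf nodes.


In a balanced binary tree with n leaves the deepest leaf is ceil(log2(n)) edges below the root.
log2(115) = 6.8455
ceil(6.8455) = 7
height (edges) = 7

7


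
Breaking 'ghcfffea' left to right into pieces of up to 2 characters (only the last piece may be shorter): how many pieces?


'ghcfffea' has 8 characters.
Chunking with max size 2:
  Chunk 1: 'gh' (positions 0-1)
  Chunk 2: 'cf' (positions 2-3)
  Chunk 3: 'ff' (positions 4-5)
  Chunk 4: 'ea' (positions 6-7)
Total chunks: ceil(8 / 2) = 4

4


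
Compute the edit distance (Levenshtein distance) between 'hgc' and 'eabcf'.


Building DP table for s1='hgc' (len 3) and s2='eabcf' (len 5):
       e  a  b  c  f
    0  1  2  3  4  5
  h 1  1  2  3  4  5
  g 2  2  2  3  4  5
  c 3  3  3  3  3  4
Edit distance = dp[3][5] = 4

4


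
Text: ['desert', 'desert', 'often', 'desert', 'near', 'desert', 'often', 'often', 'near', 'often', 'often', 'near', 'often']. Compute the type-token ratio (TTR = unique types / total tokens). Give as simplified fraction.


Tokens: 13
Unique types: ('desert', 'near', 'often') = 3
TTR = 3/13
Already in lowest terms.

3/13


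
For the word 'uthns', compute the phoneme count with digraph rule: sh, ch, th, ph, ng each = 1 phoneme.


Parsing 'uthns' greedily, digraphs first:
  'u' -> vowel phoneme (phonemes so far: 1)
  'th' -> digraph (1 consonant phoneme) (phonemes so far: 2)
  'n' -> consonant phoneme (phonemes so far: 3)
  's' -> consonant phoneme (phonemes so far: 4)
Total phonemes: 4

4


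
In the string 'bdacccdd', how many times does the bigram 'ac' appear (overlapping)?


Scanning 'bdacccdd' for bigram 'ac':
  Position 0: 'bd' -> no
  Position 1: 'da' -> no
  Position 2: 'ac' -> MATCH
  Position 3: 'cc' -> no
  Position 4: 'cc' -> no
  Position 5: 'cd' -> no
  Position 6: 'dd' -> no
Total matches: 1

1


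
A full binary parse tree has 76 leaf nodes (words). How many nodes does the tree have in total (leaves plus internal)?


Leaf nodes (terminals): 76
Internal nodes = n - 1 = 76 - 1 = 75
Total = leaves + internal = 76 + 75 = 151

151


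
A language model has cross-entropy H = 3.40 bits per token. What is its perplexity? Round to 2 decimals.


Perplexity formula: PP = 2^H
H = 3.40
PP = 2^3.40
Decompose: 2^3.40 = 2^3 * 2^0.40
2^3 = 8, 2^0.40 ~ 1.3195079
PP ~ 8 * 1.3195079 = 10.5560632
Rounded to 2 decimals: 10.56

10.56


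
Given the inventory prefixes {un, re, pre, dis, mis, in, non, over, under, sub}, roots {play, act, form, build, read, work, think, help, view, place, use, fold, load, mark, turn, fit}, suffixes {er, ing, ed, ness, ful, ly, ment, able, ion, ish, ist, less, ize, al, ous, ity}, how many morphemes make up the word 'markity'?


Segmenting 'markity' against the inventory:
  'mark' -> root (morpheme 1)
  'ity' -> suffix (morpheme 2)
Total morphemes: 2

2


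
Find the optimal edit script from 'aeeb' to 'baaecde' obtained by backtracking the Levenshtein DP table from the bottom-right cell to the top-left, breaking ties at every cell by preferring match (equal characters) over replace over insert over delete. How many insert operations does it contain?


Edit distance = 5. Backtracking from cell (4, 7) with preference match > replace > insert > delete,
then listing the resulting alignment 'aeeb' -> 'baaecde' left to right:
  Step 1: insert 'b' [insertion #1]
  Step 2: insert 'a' [insertion #2]
  Step 3: keep 'a'
  Step 4: keep 'e'
  Step 5: insert 'c' [insertion #3]
  Step 6: replace e->d
  Step 7: replace b->e
Total insertions: 3

3


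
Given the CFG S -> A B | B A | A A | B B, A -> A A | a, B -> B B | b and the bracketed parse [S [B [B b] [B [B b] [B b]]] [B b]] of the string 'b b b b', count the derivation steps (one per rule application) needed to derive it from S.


Every bracketed nonterminal node [X ...] in the tree is produced by exactly one rule application.
Reading the tree off as a leftmost derivation:
  Step 1: S  =>  B B   (applied S -> B B)
  Step 2: B B  =>  B B B   (applied B -> B B)
  Step 3: B B B  =>  b B B   (applied B -> b)
  Step 4: b B B  =>  b B B B   (applied B -> B B)
  Step 5: b B B B  =>  b b B B   (applied B -> b)
  Step 6: b b B B  =>  b b b B   (applied B -> b)
  Step 7: b b b B  =>  b b b b   (applied B -> b)
Final yield: b b b b
Total rewrite steps: 7

7


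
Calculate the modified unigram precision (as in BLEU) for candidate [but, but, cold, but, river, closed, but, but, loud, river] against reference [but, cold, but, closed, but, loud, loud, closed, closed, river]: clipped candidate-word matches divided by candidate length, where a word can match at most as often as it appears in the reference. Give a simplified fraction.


Reference word counts: {'but': 3, 'closed': 3, 'cold': 1, 'loud': 2, 'river': 1}
Checking each candidate word (with clipping):
  'but' -> in reference (ref count 3, used 1/3) -> match (matches: 1)
  'but' -> in reference (ref count 3, used 2/3) -> match (matches: 2)
  'cold' -> in reference (ref count 1, used 1/1) -> match (matches: 3)
  'but' -> in reference (ref count 3, used 3/3) -> match (matches: 4)
  'river' -> in reference (ref count 1, used 1/1) -> match (matches: 5)
  'closed' -> in reference (ref count 3, used 1/3) -> match (matches: 6)
  'but' -> ref count 3 already used up (3/3) -> clipped, no match (matches: 6)
  'but' -> ref count 3 already used up (3/3) -> clipped, no match (matches: 6)
  'loud' -> in reference (ref count 2, used 1/2) -> match (matches: 7)
  'river' -> ref count 1 already used up (1/1) -> clipped, no match (matches: 7)
Clipped matches: 7, Candidate length: 10
Precision = 7/10

7/10


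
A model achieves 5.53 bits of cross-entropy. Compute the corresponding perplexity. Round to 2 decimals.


Perplexity formula: PP = 2^H
H = 5.53
PP = 2^5.53
Decompose: 2^5.53 = 2^5 * 2^0.53
2^5 = 32, 2^0.53 ~ 1.4439292
PP ~ 32 * 1.4439292 = 46.2057344
Rounded to 2 decimals: 46.21

46.21


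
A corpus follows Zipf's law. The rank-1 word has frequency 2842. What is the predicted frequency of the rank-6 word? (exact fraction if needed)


Zipf's law: freq(rank) = f1 / rank
f1 = 2842, rank = 6
freq = 2842 / 6
GCD(2842, 6) = 2
Simplified: 1421/3

1421/3


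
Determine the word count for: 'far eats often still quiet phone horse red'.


Counting words by splitting on spaces:
  Word 1: 'far'
  Word 2: 'eats'
  Word 3: 'often'
  Word 4: 'still'
  Word 5: 'quiet'
  Word 6: 'phone'
  Word 7: 'horse'
  Word 8: 'red'
Total words: 8

8


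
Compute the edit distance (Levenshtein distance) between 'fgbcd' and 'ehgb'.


Building DP table for s1='fgbcd' (len 5) and s2='ehgb' (len 4):
       e  h  g  b
    0  1  2  3  4
  f 1  1  2  3  4
  g 2  2  2  2  3
  b 3  3  3  3  2
  c 4  4  4  4  3
  d 5  5  5  5  4
Edit distance = dp[5][4] = 4

4


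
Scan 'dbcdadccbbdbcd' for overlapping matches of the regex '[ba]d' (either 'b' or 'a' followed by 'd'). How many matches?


Pattern: [ba]d means either 'b' or 'a' followed by 'd'.
Scanning 'dbcdadccbbdbcd' position-by-position:
  Pos 0: window 'db' -> no
  Pos 1: window 'bc' -> no
  Pos 2: window 'cd' -> no
  Pos 3: window 'da' -> no
  Pos 4: window 'ad' -> MATCH
  Pos 5: window 'dc' -> no
  Pos 6: window 'cc' -> no
  Pos 7: window 'cb' -> no
  Pos 8: window 'bb' -> no
  Pos 9: window 'bd' -> MATCH
  Pos 10: window 'db' -> no
  Pos 11: window 'bc' -> no
  Pos 12: window 'cd' -> no
  Pos 13: window 'd' -> no
Total matches: 2

2


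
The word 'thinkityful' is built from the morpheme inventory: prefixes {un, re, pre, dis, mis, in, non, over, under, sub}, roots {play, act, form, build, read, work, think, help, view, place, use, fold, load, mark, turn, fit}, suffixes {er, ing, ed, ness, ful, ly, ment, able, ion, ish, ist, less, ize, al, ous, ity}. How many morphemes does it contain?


Segmenting 'thinkityful' against the inventory:
  'think' -> root (morpheme 1)
  'ity' -> suffix (morpheme 2)
  'ful' -> suffix (morpheme 3)
Total morphemes: 3

3


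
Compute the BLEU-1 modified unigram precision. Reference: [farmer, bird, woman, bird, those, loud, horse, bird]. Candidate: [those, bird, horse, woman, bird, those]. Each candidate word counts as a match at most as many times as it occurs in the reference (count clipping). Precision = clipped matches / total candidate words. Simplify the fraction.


Reference word counts: {'bird': 3, 'farmer': 1, 'horse': 1, 'loud': 1, 'those': 1, 'woman': 1}
Checking each candidate word (with clipping):
  'those' -> in reference (ref count 1, used 1/1) -> match (matches: 1)
  'bird' -> in reference (ref count 3, used 1/3) -> match (matches: 2)
  'horse' -> in reference (ref count 1, used 1/1) -> match (matches: 3)
  'woman' -> in reference (ref count 1, used 1/1) -> match (matches: 4)
  'bird' -> in reference (ref count 3, used 2/3) -> match (matches: 5)
  'those' -> ref count 1 already used up (1/1) -> clipped, no match (matches: 5)
Clipped matches: 5, Candidate length: 6
Precision = 5/6

5/6


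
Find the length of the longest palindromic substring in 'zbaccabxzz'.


Scanning 'zbaccabxzz' for palindromic substrings.
Substring at positions 1-6: 'baccab'.
Check: reverse('baccab') = 'baccab' -> palindrome confirmed.
Neighbouring characters ('z' / 'x') break symmetry, so it cannot extend further.
No longer palindromic substring exists; longest length = 6

6


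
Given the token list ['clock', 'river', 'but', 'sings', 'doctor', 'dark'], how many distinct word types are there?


Listing all tokens and tracking unique types:
  Token 1: 'clock' -> NEW (unique so far: 1)
  Token 2: 'river' -> NEW (unique so far: 2)
  Token 3: 'but' -> NEW (unique so far: 3)
  Token 4: 'sings' -> NEW (unique so far: 4)
  Token 5: 'doctor' -> NEW (unique so far: 5)
  Token 6: 'dark' -> NEW (unique so far: 6)
Unique types: ('but', 'clock', 'dark', 'doctor', 'river', 'sings')
Vocabulary size: 6

6


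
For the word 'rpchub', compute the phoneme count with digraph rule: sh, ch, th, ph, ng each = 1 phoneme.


Parsing 'rpchub' greedily, digraphs first:
  'r' -> consonant phoneme (phonemes so far: 1)
  'p' -> consonant phoneme (phonemes so far: 2)
  'ch' -> digraph (1 consonant phoneme) (phonemes so far: 3)
  'u' -> vowel phoneme (phonemes so far: 4)
  'b' -> consonant phoneme (phonemes so far: 5)
Total phonemes: 5

5


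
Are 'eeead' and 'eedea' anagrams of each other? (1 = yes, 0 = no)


Sort characters of 'eeead': 'adeee'
Sort characters of 'eedea': 'adeee'
Sorted forms match -> they ARE anagrams
Result: 1

1


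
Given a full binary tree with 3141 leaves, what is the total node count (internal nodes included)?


Leaf nodes (terminals): 3141
Internal nodes = n - 1 = 3141 - 1 = 3140
Total = leaves + internal = 3141 + 3140 = 6281

6281


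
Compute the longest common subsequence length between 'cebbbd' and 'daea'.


DP table for LCS of 'cebbbd' and 'daea':
       d  a  e  a
    0  0  0  0  0
  c 0  0  0  0  0
  e 0  0  0  1  1
  b 0  0  0  1  1
  b 0  0  0  1  1
  b 0  0  0  1  1
  d 0  1  1  1  1
LCS: 'e'
LCS length = 1

1


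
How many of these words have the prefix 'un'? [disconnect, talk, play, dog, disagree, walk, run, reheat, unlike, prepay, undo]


Checking each word for prefix 'un':
  'disconnect' -> no (count: 0)
  'talk' -> no (count: 0)
  'play' -> no (count: 0)
  'dog' -> no (count: 0)
  'disagree' -> no (count: 0)
  'walk' -> no (count: 0)
  'run' -> no (count: 0)
  'reheat' -> no (count: 0)
  'unlike' -> YES, starts with 'un' (count: 1)
  'prepay' -> no (count: 1)
  'undo' -> YES, starts with 'un' (count: 2)
Total with prefix 'un': 2

2


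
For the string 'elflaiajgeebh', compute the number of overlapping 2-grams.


String 'elflaiajgeebh' has length L = 13.
Number of overlapping n-grams = L - n + 1
Substituting: 13 - 2 + 1 = 12

12


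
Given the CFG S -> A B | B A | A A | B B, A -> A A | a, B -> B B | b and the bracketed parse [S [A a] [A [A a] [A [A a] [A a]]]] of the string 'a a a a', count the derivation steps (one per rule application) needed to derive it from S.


Every bracketed nonterminal node [X ...] in the tree is produced by exactly one rule application.
Reading the tree off as a leftmost derivation:
  Step 1: S  =>  A A   (applied S -> A A)
  Step 2: A A  =>  a A   (applied A -> a)
  Step 3: a A  =>  a A A   (applied A -> A A)
  Step 4: a A A  =>  a a A   (applied A -> a)
  Step 5: a a A  =>  a a A A   (applied A -> A A)
  Step 6: a a A A  =>  a a a A   (applied A -> a)
  Step 7: a a a A  =>  a a a a   (applied A -> a)
Final yield: a a a a
Total rewrite steps: 7

7


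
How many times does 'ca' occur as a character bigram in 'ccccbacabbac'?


Scanning 'ccccbacabbac' for bigram 'ca':
  Position 0: 'cc' -> no
  Position 1: 'cc' -> no
  Position 2: 'cc' -> no
  Position 3: 'cb' -> no
  Position 4: 'ba' -> no
  Position 5: 'ac' -> no
  Position 6: 'ca' -> MATCH
  Position 7: 'ab' -> no
  Position 8: 'bb' -> no
  Position 9: 'ba' -> no
  Position 10: 'ac' -> no
Total matches: 1

1


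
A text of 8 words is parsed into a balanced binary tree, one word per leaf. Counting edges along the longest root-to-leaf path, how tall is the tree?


In a balanced binary tree with n leaves the deepest leaf is ceil(log2(n)) edges below the root.
log2(8) = 3.0000
ceil(3.0000) = 3
height (edges) = 3

3


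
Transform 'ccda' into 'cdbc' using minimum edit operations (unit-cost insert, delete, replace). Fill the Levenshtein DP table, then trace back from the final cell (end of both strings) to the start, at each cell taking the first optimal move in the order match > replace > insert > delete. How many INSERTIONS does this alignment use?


Edit distance = 3. Backtracking from cell (4, 4) with preference match > replace > insert > delete,
then listing the resulting alignment 'ccda' -> 'cdbc' left to right:
  Step 1: keep 'c'
  Step 2: replace c->d
  Step 3: replace d->b
  Step 4: replace a->c
Total insertions: 0

0


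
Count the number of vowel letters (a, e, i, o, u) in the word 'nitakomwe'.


Scanning each character of 'nitakomwe':
  Position 1: 'n' -> consonant (running count: 0)
  Position 2: 'i' -> vowel (running count: 1)
  Position 3: 't' -> consonant (running count: 1)
  Position 4: 'a' -> vowel (running count: 2)
  Position 5: 'k' -> consonant (running count: 2)
  Position 6: 'o' -> vowel (running count: 3)
  Position 7: 'm' -> consonant (running count: 3)
  Position 8: 'w' -> consonant (running count: 3)
  Position 9: 'e' -> vowel (running count: 4)
Total vowels: 4

4


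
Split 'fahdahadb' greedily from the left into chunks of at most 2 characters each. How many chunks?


'fahdahadb' has 9 characters.
Chunking with max size 2:
  Chunk 1: 'fa' (positions 0-1)
  Chunk 2: 'hd' (positions 2-3)
  Chunk 3: 'ah' (positions 4-5)
  Chunk 4: 'ad' (positions 6-7)
  Chunk 5: 'b' (positions 8-8)
Total chunks: ceil(9 / 2) = 5

5


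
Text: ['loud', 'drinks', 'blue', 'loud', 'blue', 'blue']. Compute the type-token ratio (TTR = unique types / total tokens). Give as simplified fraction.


Tokens: 6
Unique types: ('blue', 'drinks', 'loud') = 3
TTR = 3/6
Simplify: divide both by 3 -> 1/2
TTR = 1/2

1/2


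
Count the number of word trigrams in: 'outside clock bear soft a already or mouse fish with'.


Word trigrams from [10] words:
  Trigram 1: (outside clock bear)
  Trigram 2: (clock bear soft)
  Trigram 3: (bear soft a)
  Trigram 4: (soft a already)
  Trigram 5: (a already or)
  Trigram 6: (already or mouse)
  Trigram 7: (or mouse fish)
  Trigram 8: (mouse fish with)
Total word trigrams: 10 - 2 = 8

8


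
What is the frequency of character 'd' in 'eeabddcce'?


Scanning 'eeabddcce' for 'd':
  Position 4: 'd' -> MATCH (count: 1)
  Position 5: 'd' -> MATCH (count: 2)
Total occurrences of 'd': 2

2


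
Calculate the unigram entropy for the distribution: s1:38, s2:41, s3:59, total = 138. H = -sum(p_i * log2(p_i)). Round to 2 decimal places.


Computing entropy H = -sum(p_i * log2(p_i)):
  s1: p = 38/138 = 0.2754, -p*log2(p) = 0.5123
  s2: p = 41/138 = 0.2971, -p*log2(p) = 0.5202
  s3: p = 59/138 = 0.4275, -p*log2(p) = 0.5241
H = sum of terms = 1.5566
Rounded to 2 decimals: 1.56

1.56


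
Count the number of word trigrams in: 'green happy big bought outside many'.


Word trigrams from [6] words:
  Trigram 1: (green happy big)
  Trigram 2: (happy big bought)
  Trigram 3: (big bought outside)
  Trigram 4: (bought outside many)
Total word trigrams: 6 - 2 = 4

4


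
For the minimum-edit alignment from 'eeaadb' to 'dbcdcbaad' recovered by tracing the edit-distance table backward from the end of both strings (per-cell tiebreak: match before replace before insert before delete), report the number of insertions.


Edit distance = 7. Backtracking from cell (6, 9) with preference match > replace > insert > delete,
then listing the resulting alignment 'eeaadb' -> 'dbcdcbaad' left to right:
  Step 1: insert 'd' [insertion #1]
  Step 2: insert 'b' [insertion #2]
  Step 3: insert 'c' [insertion #3]
  Step 4: insert 'd' [insertion #4]
  Step 5: replace e->c
  Step 6: replace e->b
  Step 7: keep 'a'
  Step 8: keep 'a'
  Step 9: keep 'd'
  Step 10: delete 'b'
Total insertions: 4

4


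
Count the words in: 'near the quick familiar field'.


Counting words by splitting on spaces:
  Word 1: 'near'
  Word 2: 'the'
  Word 3: 'quick'
  Word 4: 'familiar'
  Word 5: 'field'
Total words: 5

5


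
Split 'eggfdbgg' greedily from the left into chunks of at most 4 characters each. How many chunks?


'eggfdbgg' has 8 characters.
Chunking with max size 4:
  Chunk 1: 'eggf' (positions 0-3)
  Chunk 2: 'dbgg' (positions 4-7)
Total chunks: ceil(8 / 4) = 2

2


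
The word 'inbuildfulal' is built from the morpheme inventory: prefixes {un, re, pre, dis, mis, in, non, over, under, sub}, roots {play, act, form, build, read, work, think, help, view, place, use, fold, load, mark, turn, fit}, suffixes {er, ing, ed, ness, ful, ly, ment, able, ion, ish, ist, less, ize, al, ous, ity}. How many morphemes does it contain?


Segmenting 'inbuildfulal' against the inventory:
  'in' -> prefix (morpheme 1)
  'build' -> root (morpheme 2)
  'ful' -> suffix (morpheme 3)
  'al' -> suffix (morpheme 4)
Total morphemes: 4

4


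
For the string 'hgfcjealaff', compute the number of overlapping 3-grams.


String 'hgfcjealaff' has length L = 11.
Number of overlapping n-grams = L - n + 1
Substituting: 11 - 3 + 1 = 9

9


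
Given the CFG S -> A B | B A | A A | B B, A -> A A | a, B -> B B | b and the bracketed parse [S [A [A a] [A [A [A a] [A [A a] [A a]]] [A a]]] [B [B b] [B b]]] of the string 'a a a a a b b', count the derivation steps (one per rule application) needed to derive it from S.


Every bracketed nonterminal node [X ...] in the tree is produced by exactly one rule application.
Reading the tree off as a leftmost derivation:
  Step 1: S  =>  A B   (applied S -> A B)
  Step 2: A B  =>  A A B   (applied A -> A A)
  Step 3: A A B  =>  a A B   (applied A -> a)
  Step 4: a A B  =>  a A A B   (applied A -> A A)
  Step 5: a A A B  =>  a A A A B   (applied A -> A A)
  Step 6: a A A A B  =>  a a A A B   (applied A -> a)
  Step 7: a a A A B  =>  a a A A A B   (applied A -> A A)
  Step 8: a a A A A B  =>  a a a A A B   (applied A -> a)
  Step 9: a a a A A B  =>  a a a a A B   (applied A -> a)
  Step 10: a a a a A B  =>  a a a a a B   (applied A -> a)
  Step 11: a a a a a B  =>  a a a a a B B   (applied B -> B B)
  Step 12: a a a a a B B  =>  a a a a a b B   (applied B -> b)
  Step 13: a a a a a b B  =>  a a a a a b b   (applied B -> b)
Final yield: a a a a a b b
Total rewrite steps: 13

13


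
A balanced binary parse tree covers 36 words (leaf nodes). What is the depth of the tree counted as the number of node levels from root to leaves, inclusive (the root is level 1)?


In a balanced binary tree with n leaves the deepest leaf is ceil(log2(n)) edges below the root,
so counting node levels inclusive of root and leaves gives ceil(log2(n)) + 1 levels.
log2(36) = 5.1699
ceil(5.1699) = 6
levels = 6 + 1 = 7

7


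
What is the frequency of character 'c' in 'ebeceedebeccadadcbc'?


Scanning 'ebeceedebeccadadcbc' for 'c':
  Position 3: 'c' -> MATCH (count: 1)
  Position 10: 'c' -> MATCH (count: 2)
  Position 11: 'c' -> MATCH (count: 3)
  Position 16: 'c' -> MATCH (count: 4)
  Position 18: 'c' -> MATCH (count: 5)
Total occurrences of 'c': 5

5


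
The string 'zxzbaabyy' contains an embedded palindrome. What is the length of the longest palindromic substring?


Scanning 'zxzbaabyy' for palindromic substrings.
Substring at positions 3-6: 'baab'.
Check: reverse('baab') = 'baab' -> palindrome confirmed.
Neighbouring characters ('z' / 'y') break symmetry, so it cannot extend further.
No longer palindromic substring exists; longest length = 4

4


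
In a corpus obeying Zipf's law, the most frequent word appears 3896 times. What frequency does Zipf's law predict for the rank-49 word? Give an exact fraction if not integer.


Zipf's law: freq(rank) = f1 / rank
f1 = 3896, rank = 49
freq = 3896 / 49
GCD(3896, 49) = 1
Simplified: 3896/49

3896/49


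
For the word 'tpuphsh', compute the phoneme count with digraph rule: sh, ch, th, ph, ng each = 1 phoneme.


Parsing 'tpuphsh' greedily, digraphs first:
  't' -> consonant phoneme (phonemes so far: 1)
  'p' -> consonant phoneme (phonemes so far: 2)
  'u' -> vowel phoneme (phonemes so far: 3)
  'ph' -> digraph (1 consonant phoneme) (phonemes so far: 4)
  'sh' -> digraph (1 consonant phoneme) (phonemes so far: 5)
Total phonemes: 5

5


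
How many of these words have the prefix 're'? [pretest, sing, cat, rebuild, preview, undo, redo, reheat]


Checking each word for prefix 're':
  'pretest' -> no (count: 0)
  'sing' -> no (count: 0)
  'cat' -> no (count: 0)
  'rebuild' -> YES, starts with 're' (count: 1)
  'preview' -> no (count: 1)
  'undo' -> no (count: 1)
  'redo' -> YES, starts with 're' (count: 2)
  'reheat' -> YES, starts with 're' (count: 3)
Total with prefix 're': 3

3
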